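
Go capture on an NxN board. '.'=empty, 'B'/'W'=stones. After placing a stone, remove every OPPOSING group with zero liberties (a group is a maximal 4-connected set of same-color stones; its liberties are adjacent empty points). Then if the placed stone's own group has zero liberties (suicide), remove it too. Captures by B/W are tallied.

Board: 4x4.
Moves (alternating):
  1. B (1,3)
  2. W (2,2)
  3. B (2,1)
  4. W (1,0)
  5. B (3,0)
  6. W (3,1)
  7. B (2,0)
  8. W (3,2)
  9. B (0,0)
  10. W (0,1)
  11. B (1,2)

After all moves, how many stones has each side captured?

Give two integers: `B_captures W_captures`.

Move 1: B@(1,3) -> caps B=0 W=0
Move 2: W@(2,2) -> caps B=0 W=0
Move 3: B@(2,1) -> caps B=0 W=0
Move 4: W@(1,0) -> caps B=0 W=0
Move 5: B@(3,0) -> caps B=0 W=0
Move 6: W@(3,1) -> caps B=0 W=0
Move 7: B@(2,0) -> caps B=0 W=0
Move 8: W@(3,2) -> caps B=0 W=0
Move 9: B@(0,0) -> caps B=0 W=0
Move 10: W@(0,1) -> caps B=0 W=1
Move 11: B@(1,2) -> caps B=0 W=1

Answer: 0 1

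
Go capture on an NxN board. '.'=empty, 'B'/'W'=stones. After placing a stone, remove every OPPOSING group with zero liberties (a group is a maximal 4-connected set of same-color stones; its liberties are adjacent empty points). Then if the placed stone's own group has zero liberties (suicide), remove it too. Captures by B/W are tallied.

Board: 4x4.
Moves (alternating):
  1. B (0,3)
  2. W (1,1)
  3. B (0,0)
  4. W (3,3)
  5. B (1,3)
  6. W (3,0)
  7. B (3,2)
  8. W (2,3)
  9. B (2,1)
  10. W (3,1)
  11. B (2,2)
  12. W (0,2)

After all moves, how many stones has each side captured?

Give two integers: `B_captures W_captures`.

Move 1: B@(0,3) -> caps B=0 W=0
Move 2: W@(1,1) -> caps B=0 W=0
Move 3: B@(0,0) -> caps B=0 W=0
Move 4: W@(3,3) -> caps B=0 W=0
Move 5: B@(1,3) -> caps B=0 W=0
Move 6: W@(3,0) -> caps B=0 W=0
Move 7: B@(3,2) -> caps B=0 W=0
Move 8: W@(2,3) -> caps B=0 W=0
Move 9: B@(2,1) -> caps B=0 W=0
Move 10: W@(3,1) -> caps B=0 W=0
Move 11: B@(2,2) -> caps B=2 W=0
Move 12: W@(0,2) -> caps B=2 W=0

Answer: 2 0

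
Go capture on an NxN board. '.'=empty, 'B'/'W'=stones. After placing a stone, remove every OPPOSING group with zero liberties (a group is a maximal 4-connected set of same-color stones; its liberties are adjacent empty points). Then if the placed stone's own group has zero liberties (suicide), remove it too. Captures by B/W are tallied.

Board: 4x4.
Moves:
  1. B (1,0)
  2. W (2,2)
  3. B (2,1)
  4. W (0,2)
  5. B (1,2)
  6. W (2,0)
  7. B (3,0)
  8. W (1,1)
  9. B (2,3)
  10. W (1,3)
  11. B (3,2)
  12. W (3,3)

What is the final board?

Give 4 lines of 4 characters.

Move 1: B@(1,0) -> caps B=0 W=0
Move 2: W@(2,2) -> caps B=0 W=0
Move 3: B@(2,1) -> caps B=0 W=0
Move 4: W@(0,2) -> caps B=0 W=0
Move 5: B@(1,2) -> caps B=0 W=0
Move 6: W@(2,0) -> caps B=0 W=0
Move 7: B@(3,0) -> caps B=1 W=0
Move 8: W@(1,1) -> caps B=1 W=0
Move 9: B@(2,3) -> caps B=1 W=0
Move 10: W@(1,3) -> caps B=1 W=1
Move 11: B@(3,2) -> caps B=1 W=1
Move 12: W@(3,3) -> caps B=1 W=2

Answer: ..W.
BW.W
.BW.
B.BW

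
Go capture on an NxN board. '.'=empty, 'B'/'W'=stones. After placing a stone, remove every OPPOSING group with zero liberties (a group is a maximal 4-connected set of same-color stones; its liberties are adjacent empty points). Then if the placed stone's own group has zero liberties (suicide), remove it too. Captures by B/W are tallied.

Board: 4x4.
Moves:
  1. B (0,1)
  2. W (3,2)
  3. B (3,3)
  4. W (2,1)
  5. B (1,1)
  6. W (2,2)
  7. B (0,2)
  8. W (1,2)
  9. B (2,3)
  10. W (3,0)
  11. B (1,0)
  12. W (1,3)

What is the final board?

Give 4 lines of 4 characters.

Answer: .BB.
BBWW
.WW.
W.W.

Derivation:
Move 1: B@(0,1) -> caps B=0 W=0
Move 2: W@(3,2) -> caps B=0 W=0
Move 3: B@(3,3) -> caps B=0 W=0
Move 4: W@(2,1) -> caps B=0 W=0
Move 5: B@(1,1) -> caps B=0 W=0
Move 6: W@(2,2) -> caps B=0 W=0
Move 7: B@(0,2) -> caps B=0 W=0
Move 8: W@(1,2) -> caps B=0 W=0
Move 9: B@(2,3) -> caps B=0 W=0
Move 10: W@(3,0) -> caps B=0 W=0
Move 11: B@(1,0) -> caps B=0 W=0
Move 12: W@(1,3) -> caps B=0 W=2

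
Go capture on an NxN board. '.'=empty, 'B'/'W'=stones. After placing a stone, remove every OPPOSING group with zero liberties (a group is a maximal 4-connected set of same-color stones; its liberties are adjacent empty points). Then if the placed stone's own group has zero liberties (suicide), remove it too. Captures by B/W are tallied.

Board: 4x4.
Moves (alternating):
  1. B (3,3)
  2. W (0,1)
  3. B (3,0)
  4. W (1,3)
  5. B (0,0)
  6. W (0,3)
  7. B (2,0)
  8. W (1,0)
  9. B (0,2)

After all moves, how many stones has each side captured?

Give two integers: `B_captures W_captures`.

Move 1: B@(3,3) -> caps B=0 W=0
Move 2: W@(0,1) -> caps B=0 W=0
Move 3: B@(3,0) -> caps B=0 W=0
Move 4: W@(1,3) -> caps B=0 W=0
Move 5: B@(0,0) -> caps B=0 W=0
Move 6: W@(0,3) -> caps B=0 W=0
Move 7: B@(2,0) -> caps B=0 W=0
Move 8: W@(1,0) -> caps B=0 W=1
Move 9: B@(0,2) -> caps B=0 W=1

Answer: 0 1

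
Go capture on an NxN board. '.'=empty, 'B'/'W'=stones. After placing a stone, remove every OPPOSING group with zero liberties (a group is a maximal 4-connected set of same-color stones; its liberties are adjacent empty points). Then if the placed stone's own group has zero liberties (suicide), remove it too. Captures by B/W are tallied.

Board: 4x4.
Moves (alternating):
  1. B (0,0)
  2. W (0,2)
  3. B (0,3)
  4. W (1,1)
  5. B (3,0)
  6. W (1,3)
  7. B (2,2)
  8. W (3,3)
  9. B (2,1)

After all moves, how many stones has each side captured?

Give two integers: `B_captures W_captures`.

Move 1: B@(0,0) -> caps B=0 W=0
Move 2: W@(0,2) -> caps B=0 W=0
Move 3: B@(0,3) -> caps B=0 W=0
Move 4: W@(1,1) -> caps B=0 W=0
Move 5: B@(3,0) -> caps B=0 W=0
Move 6: W@(1,3) -> caps B=0 W=1
Move 7: B@(2,2) -> caps B=0 W=1
Move 8: W@(3,3) -> caps B=0 W=1
Move 9: B@(2,1) -> caps B=0 W=1

Answer: 0 1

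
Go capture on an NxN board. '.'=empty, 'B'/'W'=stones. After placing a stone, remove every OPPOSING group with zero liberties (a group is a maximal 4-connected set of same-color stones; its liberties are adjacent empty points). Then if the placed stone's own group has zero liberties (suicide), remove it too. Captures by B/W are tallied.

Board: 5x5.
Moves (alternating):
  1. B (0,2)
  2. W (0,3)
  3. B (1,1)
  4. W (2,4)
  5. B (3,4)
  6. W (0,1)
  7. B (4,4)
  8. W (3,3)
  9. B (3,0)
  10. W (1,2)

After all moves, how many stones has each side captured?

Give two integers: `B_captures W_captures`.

Move 1: B@(0,2) -> caps B=0 W=0
Move 2: W@(0,3) -> caps B=0 W=0
Move 3: B@(1,1) -> caps B=0 W=0
Move 4: W@(2,4) -> caps B=0 W=0
Move 5: B@(3,4) -> caps B=0 W=0
Move 6: W@(0,1) -> caps B=0 W=0
Move 7: B@(4,4) -> caps B=0 W=0
Move 8: W@(3,3) -> caps B=0 W=0
Move 9: B@(3,0) -> caps B=0 W=0
Move 10: W@(1,2) -> caps B=0 W=1

Answer: 0 1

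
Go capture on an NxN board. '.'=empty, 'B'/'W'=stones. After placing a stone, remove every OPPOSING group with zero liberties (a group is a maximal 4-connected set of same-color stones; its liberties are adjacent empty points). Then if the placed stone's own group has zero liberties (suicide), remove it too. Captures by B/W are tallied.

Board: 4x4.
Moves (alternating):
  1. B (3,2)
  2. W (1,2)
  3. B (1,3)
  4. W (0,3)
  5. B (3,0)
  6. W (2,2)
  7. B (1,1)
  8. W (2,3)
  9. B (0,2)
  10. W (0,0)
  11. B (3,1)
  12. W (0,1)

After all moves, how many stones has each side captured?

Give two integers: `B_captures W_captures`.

Move 1: B@(3,2) -> caps B=0 W=0
Move 2: W@(1,2) -> caps B=0 W=0
Move 3: B@(1,3) -> caps B=0 W=0
Move 4: W@(0,3) -> caps B=0 W=0
Move 5: B@(3,0) -> caps B=0 W=0
Move 6: W@(2,2) -> caps B=0 W=0
Move 7: B@(1,1) -> caps B=0 W=0
Move 8: W@(2,3) -> caps B=0 W=1
Move 9: B@(0,2) -> caps B=0 W=1
Move 10: W@(0,0) -> caps B=0 W=1
Move 11: B@(3,1) -> caps B=0 W=1
Move 12: W@(0,1) -> caps B=0 W=2

Answer: 0 2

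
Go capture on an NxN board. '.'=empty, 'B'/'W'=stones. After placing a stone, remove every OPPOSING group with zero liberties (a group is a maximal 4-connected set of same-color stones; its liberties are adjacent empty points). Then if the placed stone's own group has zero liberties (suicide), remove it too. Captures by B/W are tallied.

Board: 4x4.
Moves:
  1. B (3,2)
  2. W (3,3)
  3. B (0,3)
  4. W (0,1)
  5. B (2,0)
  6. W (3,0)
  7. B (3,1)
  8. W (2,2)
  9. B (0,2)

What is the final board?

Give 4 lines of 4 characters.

Answer: .WBB
....
B.W.
.BBW

Derivation:
Move 1: B@(3,2) -> caps B=0 W=0
Move 2: W@(3,3) -> caps B=0 W=0
Move 3: B@(0,3) -> caps B=0 W=0
Move 4: W@(0,1) -> caps B=0 W=0
Move 5: B@(2,0) -> caps B=0 W=0
Move 6: W@(3,0) -> caps B=0 W=0
Move 7: B@(3,1) -> caps B=1 W=0
Move 8: W@(2,2) -> caps B=1 W=0
Move 9: B@(0,2) -> caps B=1 W=0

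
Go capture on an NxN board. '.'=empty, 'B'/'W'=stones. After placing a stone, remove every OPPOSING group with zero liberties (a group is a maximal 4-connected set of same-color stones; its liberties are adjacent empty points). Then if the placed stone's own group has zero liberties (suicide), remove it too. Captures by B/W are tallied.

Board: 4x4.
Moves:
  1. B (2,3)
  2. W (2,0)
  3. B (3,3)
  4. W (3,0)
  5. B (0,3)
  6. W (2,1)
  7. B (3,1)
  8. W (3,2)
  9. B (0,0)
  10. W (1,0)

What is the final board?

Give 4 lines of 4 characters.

Answer: B..B
W...
WW.B
W.WB

Derivation:
Move 1: B@(2,3) -> caps B=0 W=0
Move 2: W@(2,0) -> caps B=0 W=0
Move 3: B@(3,3) -> caps B=0 W=0
Move 4: W@(3,0) -> caps B=0 W=0
Move 5: B@(0,3) -> caps B=0 W=0
Move 6: W@(2,1) -> caps B=0 W=0
Move 7: B@(3,1) -> caps B=0 W=0
Move 8: W@(3,2) -> caps B=0 W=1
Move 9: B@(0,0) -> caps B=0 W=1
Move 10: W@(1,0) -> caps B=0 W=1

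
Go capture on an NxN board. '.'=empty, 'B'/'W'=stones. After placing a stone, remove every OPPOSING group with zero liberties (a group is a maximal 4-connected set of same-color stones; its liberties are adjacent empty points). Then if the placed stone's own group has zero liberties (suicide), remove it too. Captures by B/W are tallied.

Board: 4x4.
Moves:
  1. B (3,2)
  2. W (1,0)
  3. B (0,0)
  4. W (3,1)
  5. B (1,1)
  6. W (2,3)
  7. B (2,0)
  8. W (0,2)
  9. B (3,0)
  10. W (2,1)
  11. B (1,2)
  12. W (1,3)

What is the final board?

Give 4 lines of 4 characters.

Answer: B.W.
.BBW
BW.W
BWB.

Derivation:
Move 1: B@(3,2) -> caps B=0 W=0
Move 2: W@(1,0) -> caps B=0 W=0
Move 3: B@(0,0) -> caps B=0 W=0
Move 4: W@(3,1) -> caps B=0 W=0
Move 5: B@(1,1) -> caps B=0 W=0
Move 6: W@(2,3) -> caps B=0 W=0
Move 7: B@(2,0) -> caps B=1 W=0
Move 8: W@(0,2) -> caps B=1 W=0
Move 9: B@(3,0) -> caps B=1 W=0
Move 10: W@(2,1) -> caps B=1 W=0
Move 11: B@(1,2) -> caps B=1 W=0
Move 12: W@(1,3) -> caps B=1 W=0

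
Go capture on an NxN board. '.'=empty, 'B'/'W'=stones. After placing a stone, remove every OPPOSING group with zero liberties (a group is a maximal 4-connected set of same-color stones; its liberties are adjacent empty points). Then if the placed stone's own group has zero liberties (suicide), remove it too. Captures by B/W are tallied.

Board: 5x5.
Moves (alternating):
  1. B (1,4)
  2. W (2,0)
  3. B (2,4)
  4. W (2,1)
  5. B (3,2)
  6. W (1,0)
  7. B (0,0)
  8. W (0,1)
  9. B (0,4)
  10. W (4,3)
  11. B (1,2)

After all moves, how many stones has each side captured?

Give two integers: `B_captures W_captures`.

Answer: 0 1

Derivation:
Move 1: B@(1,4) -> caps B=0 W=0
Move 2: W@(2,0) -> caps B=0 W=0
Move 3: B@(2,4) -> caps B=0 W=0
Move 4: W@(2,1) -> caps B=0 W=0
Move 5: B@(3,2) -> caps B=0 W=0
Move 6: W@(1,0) -> caps B=0 W=0
Move 7: B@(0,0) -> caps B=0 W=0
Move 8: W@(0,1) -> caps B=0 W=1
Move 9: B@(0,4) -> caps B=0 W=1
Move 10: W@(4,3) -> caps B=0 W=1
Move 11: B@(1,2) -> caps B=0 W=1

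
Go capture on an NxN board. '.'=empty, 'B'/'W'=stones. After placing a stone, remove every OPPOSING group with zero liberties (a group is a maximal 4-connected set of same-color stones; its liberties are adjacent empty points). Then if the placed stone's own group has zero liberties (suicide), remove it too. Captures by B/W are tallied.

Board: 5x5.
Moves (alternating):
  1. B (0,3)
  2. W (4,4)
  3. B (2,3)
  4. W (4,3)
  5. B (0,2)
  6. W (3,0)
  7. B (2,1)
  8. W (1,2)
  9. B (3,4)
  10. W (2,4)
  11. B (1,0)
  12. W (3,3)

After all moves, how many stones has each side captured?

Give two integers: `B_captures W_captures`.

Answer: 0 1

Derivation:
Move 1: B@(0,3) -> caps B=0 W=0
Move 2: W@(4,4) -> caps B=0 W=0
Move 3: B@(2,3) -> caps B=0 W=0
Move 4: W@(4,3) -> caps B=0 W=0
Move 5: B@(0,2) -> caps B=0 W=0
Move 6: W@(3,0) -> caps B=0 W=0
Move 7: B@(2,1) -> caps B=0 W=0
Move 8: W@(1,2) -> caps B=0 W=0
Move 9: B@(3,4) -> caps B=0 W=0
Move 10: W@(2,4) -> caps B=0 W=0
Move 11: B@(1,0) -> caps B=0 W=0
Move 12: W@(3,3) -> caps B=0 W=1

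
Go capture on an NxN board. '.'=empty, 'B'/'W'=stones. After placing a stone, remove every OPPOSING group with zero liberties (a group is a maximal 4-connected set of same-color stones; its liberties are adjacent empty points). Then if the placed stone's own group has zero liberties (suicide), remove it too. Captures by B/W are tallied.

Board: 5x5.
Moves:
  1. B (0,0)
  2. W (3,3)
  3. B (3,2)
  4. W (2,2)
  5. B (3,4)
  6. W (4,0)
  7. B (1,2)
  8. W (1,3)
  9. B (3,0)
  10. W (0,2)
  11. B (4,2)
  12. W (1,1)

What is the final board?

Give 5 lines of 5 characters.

Move 1: B@(0,0) -> caps B=0 W=0
Move 2: W@(3,3) -> caps B=0 W=0
Move 3: B@(3,2) -> caps B=0 W=0
Move 4: W@(2,2) -> caps B=0 W=0
Move 5: B@(3,4) -> caps B=0 W=0
Move 6: W@(4,0) -> caps B=0 W=0
Move 7: B@(1,2) -> caps B=0 W=0
Move 8: W@(1,3) -> caps B=0 W=0
Move 9: B@(3,0) -> caps B=0 W=0
Move 10: W@(0,2) -> caps B=0 W=0
Move 11: B@(4,2) -> caps B=0 W=0
Move 12: W@(1,1) -> caps B=0 W=1

Answer: B.W..
.W.W.
..W..
B.BWB
W.B..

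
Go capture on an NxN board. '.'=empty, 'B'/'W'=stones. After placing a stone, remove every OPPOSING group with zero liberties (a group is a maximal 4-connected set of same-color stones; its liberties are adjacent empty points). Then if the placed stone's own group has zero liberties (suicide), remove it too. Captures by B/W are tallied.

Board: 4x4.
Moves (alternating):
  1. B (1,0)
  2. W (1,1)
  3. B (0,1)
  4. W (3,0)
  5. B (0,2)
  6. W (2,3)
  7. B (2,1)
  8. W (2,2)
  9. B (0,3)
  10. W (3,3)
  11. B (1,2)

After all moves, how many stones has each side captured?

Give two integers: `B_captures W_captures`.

Move 1: B@(1,0) -> caps B=0 W=0
Move 2: W@(1,1) -> caps B=0 W=0
Move 3: B@(0,1) -> caps B=0 W=0
Move 4: W@(3,0) -> caps B=0 W=0
Move 5: B@(0,2) -> caps B=0 W=0
Move 6: W@(2,3) -> caps B=0 W=0
Move 7: B@(2,1) -> caps B=0 W=0
Move 8: W@(2,2) -> caps B=0 W=0
Move 9: B@(0,3) -> caps B=0 W=0
Move 10: W@(3,3) -> caps B=0 W=0
Move 11: B@(1,2) -> caps B=1 W=0

Answer: 1 0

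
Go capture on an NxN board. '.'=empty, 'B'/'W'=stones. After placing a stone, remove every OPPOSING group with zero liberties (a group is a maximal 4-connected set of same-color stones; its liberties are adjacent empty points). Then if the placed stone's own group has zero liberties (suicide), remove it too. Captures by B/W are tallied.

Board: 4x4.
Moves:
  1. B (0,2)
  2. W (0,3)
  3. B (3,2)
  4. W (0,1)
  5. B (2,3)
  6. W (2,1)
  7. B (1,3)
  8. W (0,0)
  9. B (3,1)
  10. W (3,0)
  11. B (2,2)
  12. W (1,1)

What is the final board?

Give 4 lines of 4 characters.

Move 1: B@(0,2) -> caps B=0 W=0
Move 2: W@(0,3) -> caps B=0 W=0
Move 3: B@(3,2) -> caps B=0 W=0
Move 4: W@(0,1) -> caps B=0 W=0
Move 5: B@(2,3) -> caps B=0 W=0
Move 6: W@(2,1) -> caps B=0 W=0
Move 7: B@(1,3) -> caps B=1 W=0
Move 8: W@(0,0) -> caps B=1 W=0
Move 9: B@(3,1) -> caps B=1 W=0
Move 10: W@(3,0) -> caps B=1 W=0
Move 11: B@(2,2) -> caps B=1 W=0
Move 12: W@(1,1) -> caps B=1 W=0

Answer: WWB.
.W.B
.WBB
WBB.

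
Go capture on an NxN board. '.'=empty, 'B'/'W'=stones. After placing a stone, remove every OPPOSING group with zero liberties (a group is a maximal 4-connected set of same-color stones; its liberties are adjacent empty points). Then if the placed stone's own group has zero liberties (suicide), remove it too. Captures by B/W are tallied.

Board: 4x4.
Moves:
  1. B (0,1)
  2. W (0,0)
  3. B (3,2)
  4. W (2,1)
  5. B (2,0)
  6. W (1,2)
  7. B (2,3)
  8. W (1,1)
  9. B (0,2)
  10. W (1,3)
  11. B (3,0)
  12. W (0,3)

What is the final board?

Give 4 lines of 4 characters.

Move 1: B@(0,1) -> caps B=0 W=0
Move 2: W@(0,0) -> caps B=0 W=0
Move 3: B@(3,2) -> caps B=0 W=0
Move 4: W@(2,1) -> caps B=0 W=0
Move 5: B@(2,0) -> caps B=0 W=0
Move 6: W@(1,2) -> caps B=0 W=0
Move 7: B@(2,3) -> caps B=0 W=0
Move 8: W@(1,1) -> caps B=0 W=0
Move 9: B@(0,2) -> caps B=0 W=0
Move 10: W@(1,3) -> caps B=0 W=0
Move 11: B@(3,0) -> caps B=0 W=0
Move 12: W@(0,3) -> caps B=0 W=2

Answer: W..W
.WWW
BW.B
B.B.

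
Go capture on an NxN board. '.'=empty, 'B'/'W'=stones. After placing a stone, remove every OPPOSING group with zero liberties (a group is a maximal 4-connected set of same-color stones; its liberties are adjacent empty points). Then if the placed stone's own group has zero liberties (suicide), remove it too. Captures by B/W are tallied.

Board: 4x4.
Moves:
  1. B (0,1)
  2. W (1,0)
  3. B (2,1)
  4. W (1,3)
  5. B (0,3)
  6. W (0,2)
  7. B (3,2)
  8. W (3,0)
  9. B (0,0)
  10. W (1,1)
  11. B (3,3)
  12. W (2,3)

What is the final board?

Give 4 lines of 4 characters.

Answer: ..W.
WW.W
.B.W
W.BB

Derivation:
Move 1: B@(0,1) -> caps B=0 W=0
Move 2: W@(1,0) -> caps B=0 W=0
Move 3: B@(2,1) -> caps B=0 W=0
Move 4: W@(1,3) -> caps B=0 W=0
Move 5: B@(0,3) -> caps B=0 W=0
Move 6: W@(0,2) -> caps B=0 W=1
Move 7: B@(3,2) -> caps B=0 W=1
Move 8: W@(3,0) -> caps B=0 W=1
Move 9: B@(0,0) -> caps B=0 W=1
Move 10: W@(1,1) -> caps B=0 W=3
Move 11: B@(3,3) -> caps B=0 W=3
Move 12: W@(2,3) -> caps B=0 W=3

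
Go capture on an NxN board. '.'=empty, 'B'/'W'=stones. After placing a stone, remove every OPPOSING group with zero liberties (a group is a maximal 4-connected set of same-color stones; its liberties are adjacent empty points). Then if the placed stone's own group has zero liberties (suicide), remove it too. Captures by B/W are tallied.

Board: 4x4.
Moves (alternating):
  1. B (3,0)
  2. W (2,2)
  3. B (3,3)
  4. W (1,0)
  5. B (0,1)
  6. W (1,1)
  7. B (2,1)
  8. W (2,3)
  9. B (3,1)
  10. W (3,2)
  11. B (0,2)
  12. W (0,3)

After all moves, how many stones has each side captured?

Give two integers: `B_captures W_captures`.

Answer: 0 1

Derivation:
Move 1: B@(3,0) -> caps B=0 W=0
Move 2: W@(2,2) -> caps B=0 W=0
Move 3: B@(3,3) -> caps B=0 W=0
Move 4: W@(1,0) -> caps B=0 W=0
Move 5: B@(0,1) -> caps B=0 W=0
Move 6: W@(1,1) -> caps B=0 W=0
Move 7: B@(2,1) -> caps B=0 W=0
Move 8: W@(2,3) -> caps B=0 W=0
Move 9: B@(3,1) -> caps B=0 W=0
Move 10: W@(3,2) -> caps B=0 W=1
Move 11: B@(0,2) -> caps B=0 W=1
Move 12: W@(0,3) -> caps B=0 W=1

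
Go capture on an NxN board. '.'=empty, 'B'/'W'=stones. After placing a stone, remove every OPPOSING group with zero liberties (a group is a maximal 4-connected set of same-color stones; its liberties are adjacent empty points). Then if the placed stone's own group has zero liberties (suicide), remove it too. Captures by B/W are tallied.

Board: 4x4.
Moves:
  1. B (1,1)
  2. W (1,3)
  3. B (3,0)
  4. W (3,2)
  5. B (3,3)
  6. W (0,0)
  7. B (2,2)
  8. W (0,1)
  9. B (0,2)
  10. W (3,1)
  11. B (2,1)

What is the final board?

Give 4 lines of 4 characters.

Answer: WWB.
.B.W
.BB.
B..B

Derivation:
Move 1: B@(1,1) -> caps B=0 W=0
Move 2: W@(1,3) -> caps B=0 W=0
Move 3: B@(3,0) -> caps B=0 W=0
Move 4: W@(3,2) -> caps B=0 W=0
Move 5: B@(3,3) -> caps B=0 W=0
Move 6: W@(0,0) -> caps B=0 W=0
Move 7: B@(2,2) -> caps B=0 W=0
Move 8: W@(0,1) -> caps B=0 W=0
Move 9: B@(0,2) -> caps B=0 W=0
Move 10: W@(3,1) -> caps B=0 W=0
Move 11: B@(2,1) -> caps B=2 W=0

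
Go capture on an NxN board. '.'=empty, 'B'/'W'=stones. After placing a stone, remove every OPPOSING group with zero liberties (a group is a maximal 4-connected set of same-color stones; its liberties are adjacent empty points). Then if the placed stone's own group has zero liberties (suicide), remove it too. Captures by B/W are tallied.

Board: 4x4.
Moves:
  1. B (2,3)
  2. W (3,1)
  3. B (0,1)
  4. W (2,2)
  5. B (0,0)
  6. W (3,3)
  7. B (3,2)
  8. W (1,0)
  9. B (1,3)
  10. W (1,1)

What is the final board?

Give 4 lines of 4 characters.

Answer: BB..
WW.B
..WB
.WB.

Derivation:
Move 1: B@(2,3) -> caps B=0 W=0
Move 2: W@(3,1) -> caps B=0 W=0
Move 3: B@(0,1) -> caps B=0 W=0
Move 4: W@(2,2) -> caps B=0 W=0
Move 5: B@(0,0) -> caps B=0 W=0
Move 6: W@(3,3) -> caps B=0 W=0
Move 7: B@(3,2) -> caps B=1 W=0
Move 8: W@(1,0) -> caps B=1 W=0
Move 9: B@(1,3) -> caps B=1 W=0
Move 10: W@(1,1) -> caps B=1 W=0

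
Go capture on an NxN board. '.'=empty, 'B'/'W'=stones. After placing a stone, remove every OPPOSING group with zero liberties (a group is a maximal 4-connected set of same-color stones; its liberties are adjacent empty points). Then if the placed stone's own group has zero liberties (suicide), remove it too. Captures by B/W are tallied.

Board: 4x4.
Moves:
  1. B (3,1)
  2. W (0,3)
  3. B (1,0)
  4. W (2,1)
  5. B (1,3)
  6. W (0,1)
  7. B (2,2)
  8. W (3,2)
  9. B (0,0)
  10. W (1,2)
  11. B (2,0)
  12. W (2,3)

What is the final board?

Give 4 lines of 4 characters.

Move 1: B@(3,1) -> caps B=0 W=0
Move 2: W@(0,3) -> caps B=0 W=0
Move 3: B@(1,0) -> caps B=0 W=0
Move 4: W@(2,1) -> caps B=0 W=0
Move 5: B@(1,3) -> caps B=0 W=0
Move 6: W@(0,1) -> caps B=0 W=0
Move 7: B@(2,2) -> caps B=0 W=0
Move 8: W@(3,2) -> caps B=0 W=0
Move 9: B@(0,0) -> caps B=0 W=0
Move 10: W@(1,2) -> caps B=0 W=0
Move 11: B@(2,0) -> caps B=0 W=0
Move 12: W@(2,3) -> caps B=0 W=2

Answer: BW.W
B.W.
BW.W
.BW.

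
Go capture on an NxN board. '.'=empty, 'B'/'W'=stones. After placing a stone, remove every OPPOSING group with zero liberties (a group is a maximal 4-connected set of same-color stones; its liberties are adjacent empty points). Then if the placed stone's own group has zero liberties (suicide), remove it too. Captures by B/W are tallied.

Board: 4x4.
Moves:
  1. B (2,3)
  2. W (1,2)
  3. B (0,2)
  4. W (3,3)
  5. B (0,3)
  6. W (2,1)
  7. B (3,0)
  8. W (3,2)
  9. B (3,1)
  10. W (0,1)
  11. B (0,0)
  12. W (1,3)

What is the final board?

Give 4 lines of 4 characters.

Move 1: B@(2,3) -> caps B=0 W=0
Move 2: W@(1,2) -> caps B=0 W=0
Move 3: B@(0,2) -> caps B=0 W=0
Move 4: W@(3,3) -> caps B=0 W=0
Move 5: B@(0,3) -> caps B=0 W=0
Move 6: W@(2,1) -> caps B=0 W=0
Move 7: B@(3,0) -> caps B=0 W=0
Move 8: W@(3,2) -> caps B=0 W=0
Move 9: B@(3,1) -> caps B=0 W=0
Move 10: W@(0,1) -> caps B=0 W=0
Move 11: B@(0,0) -> caps B=0 W=0
Move 12: W@(1,3) -> caps B=0 W=2

Answer: BW..
..WW
.W.B
BBWW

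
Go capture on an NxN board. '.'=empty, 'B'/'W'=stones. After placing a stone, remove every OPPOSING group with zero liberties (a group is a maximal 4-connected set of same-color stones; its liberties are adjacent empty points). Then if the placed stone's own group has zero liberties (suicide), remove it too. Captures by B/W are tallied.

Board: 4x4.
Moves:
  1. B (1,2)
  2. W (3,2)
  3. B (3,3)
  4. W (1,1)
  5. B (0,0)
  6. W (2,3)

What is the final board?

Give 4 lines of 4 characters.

Answer: B...
.WB.
...W
..W.

Derivation:
Move 1: B@(1,2) -> caps B=0 W=0
Move 2: W@(3,2) -> caps B=0 W=0
Move 3: B@(3,3) -> caps B=0 W=0
Move 4: W@(1,1) -> caps B=0 W=0
Move 5: B@(0,0) -> caps B=0 W=0
Move 6: W@(2,3) -> caps B=0 W=1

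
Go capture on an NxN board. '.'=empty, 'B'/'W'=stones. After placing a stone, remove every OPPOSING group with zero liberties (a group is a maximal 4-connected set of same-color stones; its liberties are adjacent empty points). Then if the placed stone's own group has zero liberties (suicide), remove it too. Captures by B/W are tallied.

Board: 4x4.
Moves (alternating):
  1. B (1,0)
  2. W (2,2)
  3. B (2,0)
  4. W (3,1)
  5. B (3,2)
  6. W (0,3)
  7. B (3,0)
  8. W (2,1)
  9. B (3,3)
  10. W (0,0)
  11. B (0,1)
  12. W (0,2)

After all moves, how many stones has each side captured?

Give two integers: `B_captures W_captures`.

Answer: 1 0

Derivation:
Move 1: B@(1,0) -> caps B=0 W=0
Move 2: W@(2,2) -> caps B=0 W=0
Move 3: B@(2,0) -> caps B=0 W=0
Move 4: W@(3,1) -> caps B=0 W=0
Move 5: B@(3,2) -> caps B=0 W=0
Move 6: W@(0,3) -> caps B=0 W=0
Move 7: B@(3,0) -> caps B=0 W=0
Move 8: W@(2,1) -> caps B=0 W=0
Move 9: B@(3,3) -> caps B=0 W=0
Move 10: W@(0,0) -> caps B=0 W=0
Move 11: B@(0,1) -> caps B=1 W=0
Move 12: W@(0,2) -> caps B=1 W=0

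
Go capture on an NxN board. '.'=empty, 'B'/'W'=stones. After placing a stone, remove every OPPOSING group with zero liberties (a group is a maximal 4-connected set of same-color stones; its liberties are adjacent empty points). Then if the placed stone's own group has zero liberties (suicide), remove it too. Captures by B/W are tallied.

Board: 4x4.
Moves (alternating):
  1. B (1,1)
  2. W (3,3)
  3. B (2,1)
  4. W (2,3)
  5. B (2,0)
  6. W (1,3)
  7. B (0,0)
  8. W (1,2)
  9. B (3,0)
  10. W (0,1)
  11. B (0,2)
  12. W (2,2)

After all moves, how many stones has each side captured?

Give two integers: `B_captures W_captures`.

Answer: 1 0

Derivation:
Move 1: B@(1,1) -> caps B=0 W=0
Move 2: W@(3,3) -> caps B=0 W=0
Move 3: B@(2,1) -> caps B=0 W=0
Move 4: W@(2,3) -> caps B=0 W=0
Move 5: B@(2,0) -> caps B=0 W=0
Move 6: W@(1,3) -> caps B=0 W=0
Move 7: B@(0,0) -> caps B=0 W=0
Move 8: W@(1,2) -> caps B=0 W=0
Move 9: B@(3,0) -> caps B=0 W=0
Move 10: W@(0,1) -> caps B=0 W=0
Move 11: B@(0,2) -> caps B=1 W=0
Move 12: W@(2,2) -> caps B=1 W=0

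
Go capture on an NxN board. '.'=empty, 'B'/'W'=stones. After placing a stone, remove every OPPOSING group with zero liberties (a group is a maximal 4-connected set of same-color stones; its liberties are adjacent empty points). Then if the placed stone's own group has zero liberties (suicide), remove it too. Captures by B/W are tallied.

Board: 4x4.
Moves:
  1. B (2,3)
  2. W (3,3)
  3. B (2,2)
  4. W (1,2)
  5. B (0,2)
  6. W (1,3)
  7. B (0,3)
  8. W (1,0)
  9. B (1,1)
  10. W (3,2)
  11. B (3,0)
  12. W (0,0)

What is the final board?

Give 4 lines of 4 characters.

Move 1: B@(2,3) -> caps B=0 W=0
Move 2: W@(3,3) -> caps B=0 W=0
Move 3: B@(2,2) -> caps B=0 W=0
Move 4: W@(1,2) -> caps B=0 W=0
Move 5: B@(0,2) -> caps B=0 W=0
Move 6: W@(1,3) -> caps B=0 W=0
Move 7: B@(0,3) -> caps B=0 W=0
Move 8: W@(1,0) -> caps B=0 W=0
Move 9: B@(1,1) -> caps B=2 W=0
Move 10: W@(3,2) -> caps B=2 W=0
Move 11: B@(3,0) -> caps B=2 W=0
Move 12: W@(0,0) -> caps B=2 W=0

Answer: W.BB
WB..
..BB
B.WW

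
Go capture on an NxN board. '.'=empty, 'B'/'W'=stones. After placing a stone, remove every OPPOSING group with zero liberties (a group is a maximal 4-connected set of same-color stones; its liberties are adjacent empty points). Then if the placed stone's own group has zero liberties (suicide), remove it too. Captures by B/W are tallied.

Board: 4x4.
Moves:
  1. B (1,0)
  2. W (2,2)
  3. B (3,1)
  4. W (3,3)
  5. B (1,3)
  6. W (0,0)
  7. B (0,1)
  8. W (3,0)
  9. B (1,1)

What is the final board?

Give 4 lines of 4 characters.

Move 1: B@(1,0) -> caps B=0 W=0
Move 2: W@(2,2) -> caps B=0 W=0
Move 3: B@(3,1) -> caps B=0 W=0
Move 4: W@(3,3) -> caps B=0 W=0
Move 5: B@(1,3) -> caps B=0 W=0
Move 6: W@(0,0) -> caps B=0 W=0
Move 7: B@(0,1) -> caps B=1 W=0
Move 8: W@(3,0) -> caps B=1 W=0
Move 9: B@(1,1) -> caps B=1 W=0

Answer: .B..
BB.B
..W.
WB.W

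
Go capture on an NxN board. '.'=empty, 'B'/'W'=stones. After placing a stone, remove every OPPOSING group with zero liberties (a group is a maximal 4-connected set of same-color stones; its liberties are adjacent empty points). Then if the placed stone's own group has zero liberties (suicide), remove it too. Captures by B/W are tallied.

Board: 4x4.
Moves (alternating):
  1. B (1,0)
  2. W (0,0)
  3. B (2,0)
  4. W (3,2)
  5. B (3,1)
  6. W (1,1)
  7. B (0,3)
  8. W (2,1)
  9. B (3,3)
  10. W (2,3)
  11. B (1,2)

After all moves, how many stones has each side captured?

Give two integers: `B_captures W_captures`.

Answer: 0 1

Derivation:
Move 1: B@(1,0) -> caps B=0 W=0
Move 2: W@(0,0) -> caps B=0 W=0
Move 3: B@(2,0) -> caps B=0 W=0
Move 4: W@(3,2) -> caps B=0 W=0
Move 5: B@(3,1) -> caps B=0 W=0
Move 6: W@(1,1) -> caps B=0 W=0
Move 7: B@(0,3) -> caps B=0 W=0
Move 8: W@(2,1) -> caps B=0 W=0
Move 9: B@(3,3) -> caps B=0 W=0
Move 10: W@(2,3) -> caps B=0 W=1
Move 11: B@(1,2) -> caps B=0 W=1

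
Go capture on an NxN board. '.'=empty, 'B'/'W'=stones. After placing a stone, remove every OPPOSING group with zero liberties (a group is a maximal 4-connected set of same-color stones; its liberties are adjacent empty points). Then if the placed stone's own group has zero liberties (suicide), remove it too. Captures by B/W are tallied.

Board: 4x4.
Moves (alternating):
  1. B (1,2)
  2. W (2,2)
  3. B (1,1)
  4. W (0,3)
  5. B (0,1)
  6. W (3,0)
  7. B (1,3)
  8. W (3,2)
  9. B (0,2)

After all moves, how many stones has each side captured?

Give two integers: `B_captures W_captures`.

Answer: 1 0

Derivation:
Move 1: B@(1,2) -> caps B=0 W=0
Move 2: W@(2,2) -> caps B=0 W=0
Move 3: B@(1,1) -> caps B=0 W=0
Move 4: W@(0,3) -> caps B=0 W=0
Move 5: B@(0,1) -> caps B=0 W=0
Move 6: W@(3,0) -> caps B=0 W=0
Move 7: B@(1,3) -> caps B=0 W=0
Move 8: W@(3,2) -> caps B=0 W=0
Move 9: B@(0,2) -> caps B=1 W=0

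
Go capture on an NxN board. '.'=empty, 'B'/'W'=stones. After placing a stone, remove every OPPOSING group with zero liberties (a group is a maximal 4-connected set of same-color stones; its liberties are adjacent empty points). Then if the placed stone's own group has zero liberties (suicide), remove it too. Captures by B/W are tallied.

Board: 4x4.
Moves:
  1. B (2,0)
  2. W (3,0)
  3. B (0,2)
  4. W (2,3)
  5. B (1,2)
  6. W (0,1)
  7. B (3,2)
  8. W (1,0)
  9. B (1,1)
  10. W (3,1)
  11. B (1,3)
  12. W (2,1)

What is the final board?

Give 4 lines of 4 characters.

Answer: .WB.
WBBB
.W.W
WWB.

Derivation:
Move 1: B@(2,0) -> caps B=0 W=0
Move 2: W@(3,0) -> caps B=0 W=0
Move 3: B@(0,2) -> caps B=0 W=0
Move 4: W@(2,3) -> caps B=0 W=0
Move 5: B@(1,2) -> caps B=0 W=0
Move 6: W@(0,1) -> caps B=0 W=0
Move 7: B@(3,2) -> caps B=0 W=0
Move 8: W@(1,0) -> caps B=0 W=0
Move 9: B@(1,1) -> caps B=0 W=0
Move 10: W@(3,1) -> caps B=0 W=0
Move 11: B@(1,3) -> caps B=0 W=0
Move 12: W@(2,1) -> caps B=0 W=1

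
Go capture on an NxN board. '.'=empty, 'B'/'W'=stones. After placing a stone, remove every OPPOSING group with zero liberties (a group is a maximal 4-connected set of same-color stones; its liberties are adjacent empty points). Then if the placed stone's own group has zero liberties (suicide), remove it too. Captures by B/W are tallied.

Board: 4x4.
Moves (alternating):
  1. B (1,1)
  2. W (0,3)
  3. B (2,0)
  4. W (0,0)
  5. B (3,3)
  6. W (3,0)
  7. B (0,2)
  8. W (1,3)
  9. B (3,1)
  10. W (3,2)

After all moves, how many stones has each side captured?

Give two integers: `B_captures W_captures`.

Move 1: B@(1,1) -> caps B=0 W=0
Move 2: W@(0,3) -> caps B=0 W=0
Move 3: B@(2,0) -> caps B=0 W=0
Move 4: W@(0,0) -> caps B=0 W=0
Move 5: B@(3,3) -> caps B=0 W=0
Move 6: W@(3,0) -> caps B=0 W=0
Move 7: B@(0,2) -> caps B=0 W=0
Move 8: W@(1,3) -> caps B=0 W=0
Move 9: B@(3,1) -> caps B=1 W=0
Move 10: W@(3,2) -> caps B=1 W=0

Answer: 1 0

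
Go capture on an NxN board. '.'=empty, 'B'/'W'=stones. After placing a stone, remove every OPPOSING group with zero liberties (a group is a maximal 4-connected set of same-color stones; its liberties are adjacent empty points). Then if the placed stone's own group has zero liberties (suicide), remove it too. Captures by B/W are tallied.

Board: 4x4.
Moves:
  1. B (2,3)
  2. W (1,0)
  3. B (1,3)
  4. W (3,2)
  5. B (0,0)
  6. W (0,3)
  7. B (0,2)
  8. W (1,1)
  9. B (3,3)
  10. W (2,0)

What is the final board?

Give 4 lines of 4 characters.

Move 1: B@(2,3) -> caps B=0 W=0
Move 2: W@(1,0) -> caps B=0 W=0
Move 3: B@(1,3) -> caps B=0 W=0
Move 4: W@(3,2) -> caps B=0 W=0
Move 5: B@(0,0) -> caps B=0 W=0
Move 6: W@(0,3) -> caps B=0 W=0
Move 7: B@(0,2) -> caps B=1 W=0
Move 8: W@(1,1) -> caps B=1 W=0
Move 9: B@(3,3) -> caps B=1 W=0
Move 10: W@(2,0) -> caps B=1 W=0

Answer: B.B.
WW.B
W..B
..WB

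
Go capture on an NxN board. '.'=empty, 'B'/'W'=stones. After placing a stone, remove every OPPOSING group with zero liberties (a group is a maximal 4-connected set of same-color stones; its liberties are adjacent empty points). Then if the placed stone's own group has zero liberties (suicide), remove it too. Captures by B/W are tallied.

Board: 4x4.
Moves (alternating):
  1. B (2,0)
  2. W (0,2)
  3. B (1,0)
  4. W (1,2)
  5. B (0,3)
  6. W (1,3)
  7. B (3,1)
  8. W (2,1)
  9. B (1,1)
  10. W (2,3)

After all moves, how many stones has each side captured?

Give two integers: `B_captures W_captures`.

Answer: 0 1

Derivation:
Move 1: B@(2,0) -> caps B=0 W=0
Move 2: W@(0,2) -> caps B=0 W=0
Move 3: B@(1,0) -> caps B=0 W=0
Move 4: W@(1,2) -> caps B=0 W=0
Move 5: B@(0,3) -> caps B=0 W=0
Move 6: W@(1,3) -> caps B=0 W=1
Move 7: B@(3,1) -> caps B=0 W=1
Move 8: W@(2,1) -> caps B=0 W=1
Move 9: B@(1,1) -> caps B=0 W=1
Move 10: W@(2,3) -> caps B=0 W=1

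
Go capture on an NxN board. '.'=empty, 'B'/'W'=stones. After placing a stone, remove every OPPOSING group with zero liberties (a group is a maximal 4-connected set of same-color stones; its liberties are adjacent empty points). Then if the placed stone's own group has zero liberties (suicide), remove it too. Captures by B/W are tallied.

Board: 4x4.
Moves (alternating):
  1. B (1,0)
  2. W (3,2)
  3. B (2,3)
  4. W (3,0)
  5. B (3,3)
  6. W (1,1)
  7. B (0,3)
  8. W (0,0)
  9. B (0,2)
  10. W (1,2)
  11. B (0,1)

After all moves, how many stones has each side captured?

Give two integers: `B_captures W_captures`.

Move 1: B@(1,0) -> caps B=0 W=0
Move 2: W@(3,2) -> caps B=0 W=0
Move 3: B@(2,3) -> caps B=0 W=0
Move 4: W@(3,0) -> caps B=0 W=0
Move 5: B@(3,3) -> caps B=0 W=0
Move 6: W@(1,1) -> caps B=0 W=0
Move 7: B@(0,3) -> caps B=0 W=0
Move 8: W@(0,0) -> caps B=0 W=0
Move 9: B@(0,2) -> caps B=0 W=0
Move 10: W@(1,2) -> caps B=0 W=0
Move 11: B@(0,1) -> caps B=1 W=0

Answer: 1 0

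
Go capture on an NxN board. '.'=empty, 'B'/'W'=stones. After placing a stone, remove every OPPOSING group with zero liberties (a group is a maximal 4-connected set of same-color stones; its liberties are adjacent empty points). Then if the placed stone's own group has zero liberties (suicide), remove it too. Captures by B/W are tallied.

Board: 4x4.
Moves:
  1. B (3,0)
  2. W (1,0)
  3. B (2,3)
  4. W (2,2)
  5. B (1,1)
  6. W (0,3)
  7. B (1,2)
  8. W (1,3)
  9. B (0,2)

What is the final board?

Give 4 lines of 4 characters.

Move 1: B@(3,0) -> caps B=0 W=0
Move 2: W@(1,0) -> caps B=0 W=0
Move 3: B@(2,3) -> caps B=0 W=0
Move 4: W@(2,2) -> caps B=0 W=0
Move 5: B@(1,1) -> caps B=0 W=0
Move 6: W@(0,3) -> caps B=0 W=0
Move 7: B@(1,2) -> caps B=0 W=0
Move 8: W@(1,3) -> caps B=0 W=0
Move 9: B@(0,2) -> caps B=2 W=0

Answer: ..B.
WBB.
..WB
B...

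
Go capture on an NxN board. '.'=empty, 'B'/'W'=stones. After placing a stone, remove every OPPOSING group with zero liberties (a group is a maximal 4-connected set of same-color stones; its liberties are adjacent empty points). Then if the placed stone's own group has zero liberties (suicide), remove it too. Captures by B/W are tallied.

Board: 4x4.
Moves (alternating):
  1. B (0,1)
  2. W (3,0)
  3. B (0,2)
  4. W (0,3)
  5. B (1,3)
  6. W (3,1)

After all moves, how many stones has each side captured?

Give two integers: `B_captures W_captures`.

Move 1: B@(0,1) -> caps B=0 W=0
Move 2: W@(3,0) -> caps B=0 W=0
Move 3: B@(0,2) -> caps B=0 W=0
Move 4: W@(0,3) -> caps B=0 W=0
Move 5: B@(1,3) -> caps B=1 W=0
Move 6: W@(3,1) -> caps B=1 W=0

Answer: 1 0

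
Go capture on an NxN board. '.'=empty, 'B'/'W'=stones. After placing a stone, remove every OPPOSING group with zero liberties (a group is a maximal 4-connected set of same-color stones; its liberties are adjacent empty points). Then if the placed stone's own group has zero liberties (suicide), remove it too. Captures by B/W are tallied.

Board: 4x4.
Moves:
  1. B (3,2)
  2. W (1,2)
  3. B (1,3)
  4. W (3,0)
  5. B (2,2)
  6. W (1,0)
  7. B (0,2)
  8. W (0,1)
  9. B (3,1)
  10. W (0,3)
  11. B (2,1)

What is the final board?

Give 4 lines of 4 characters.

Answer: .W.W
W.WB
.BB.
WBB.

Derivation:
Move 1: B@(3,2) -> caps B=0 W=0
Move 2: W@(1,2) -> caps B=0 W=0
Move 3: B@(1,3) -> caps B=0 W=0
Move 4: W@(3,0) -> caps B=0 W=0
Move 5: B@(2,2) -> caps B=0 W=0
Move 6: W@(1,0) -> caps B=0 W=0
Move 7: B@(0,2) -> caps B=0 W=0
Move 8: W@(0,1) -> caps B=0 W=0
Move 9: B@(3,1) -> caps B=0 W=0
Move 10: W@(0,3) -> caps B=0 W=1
Move 11: B@(2,1) -> caps B=0 W=1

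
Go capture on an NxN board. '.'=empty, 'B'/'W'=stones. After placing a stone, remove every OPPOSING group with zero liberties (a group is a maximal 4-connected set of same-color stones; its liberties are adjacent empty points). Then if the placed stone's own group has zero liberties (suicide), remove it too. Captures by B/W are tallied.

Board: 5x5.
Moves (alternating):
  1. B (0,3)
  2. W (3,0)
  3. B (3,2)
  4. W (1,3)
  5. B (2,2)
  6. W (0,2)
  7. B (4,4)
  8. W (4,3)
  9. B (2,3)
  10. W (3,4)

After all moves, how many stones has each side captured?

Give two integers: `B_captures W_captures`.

Answer: 0 1

Derivation:
Move 1: B@(0,3) -> caps B=0 W=0
Move 2: W@(3,0) -> caps B=0 W=0
Move 3: B@(3,2) -> caps B=0 W=0
Move 4: W@(1,3) -> caps B=0 W=0
Move 5: B@(2,2) -> caps B=0 W=0
Move 6: W@(0,2) -> caps B=0 W=0
Move 7: B@(4,4) -> caps B=0 W=0
Move 8: W@(4,3) -> caps B=0 W=0
Move 9: B@(2,3) -> caps B=0 W=0
Move 10: W@(3,4) -> caps B=0 W=1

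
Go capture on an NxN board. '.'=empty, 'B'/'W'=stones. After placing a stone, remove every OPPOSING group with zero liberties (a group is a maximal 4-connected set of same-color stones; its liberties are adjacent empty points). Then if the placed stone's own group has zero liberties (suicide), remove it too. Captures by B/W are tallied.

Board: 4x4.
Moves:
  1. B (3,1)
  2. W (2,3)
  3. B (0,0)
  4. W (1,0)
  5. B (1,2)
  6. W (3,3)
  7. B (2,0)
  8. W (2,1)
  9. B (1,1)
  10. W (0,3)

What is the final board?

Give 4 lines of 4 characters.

Move 1: B@(3,1) -> caps B=0 W=0
Move 2: W@(2,3) -> caps B=0 W=0
Move 3: B@(0,0) -> caps B=0 W=0
Move 4: W@(1,0) -> caps B=0 W=0
Move 5: B@(1,2) -> caps B=0 W=0
Move 6: W@(3,3) -> caps B=0 W=0
Move 7: B@(2,0) -> caps B=0 W=0
Move 8: W@(2,1) -> caps B=0 W=0
Move 9: B@(1,1) -> caps B=1 W=0
Move 10: W@(0,3) -> caps B=1 W=0

Answer: B..W
.BB.
BW.W
.B.W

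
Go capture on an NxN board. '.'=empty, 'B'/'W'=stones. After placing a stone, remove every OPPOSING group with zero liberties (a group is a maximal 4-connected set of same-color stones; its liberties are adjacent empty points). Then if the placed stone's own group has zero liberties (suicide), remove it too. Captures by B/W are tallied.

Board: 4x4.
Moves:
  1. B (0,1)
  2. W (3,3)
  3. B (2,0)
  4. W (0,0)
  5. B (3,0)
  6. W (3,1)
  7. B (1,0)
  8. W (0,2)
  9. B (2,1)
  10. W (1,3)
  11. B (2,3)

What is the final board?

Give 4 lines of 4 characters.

Answer: .BW.
B..W
BB.B
BW.W

Derivation:
Move 1: B@(0,1) -> caps B=0 W=0
Move 2: W@(3,3) -> caps B=0 W=0
Move 3: B@(2,0) -> caps B=0 W=0
Move 4: W@(0,0) -> caps B=0 W=0
Move 5: B@(3,0) -> caps B=0 W=0
Move 6: W@(3,1) -> caps B=0 W=0
Move 7: B@(1,0) -> caps B=1 W=0
Move 8: W@(0,2) -> caps B=1 W=0
Move 9: B@(2,1) -> caps B=1 W=0
Move 10: W@(1,3) -> caps B=1 W=0
Move 11: B@(2,3) -> caps B=1 W=0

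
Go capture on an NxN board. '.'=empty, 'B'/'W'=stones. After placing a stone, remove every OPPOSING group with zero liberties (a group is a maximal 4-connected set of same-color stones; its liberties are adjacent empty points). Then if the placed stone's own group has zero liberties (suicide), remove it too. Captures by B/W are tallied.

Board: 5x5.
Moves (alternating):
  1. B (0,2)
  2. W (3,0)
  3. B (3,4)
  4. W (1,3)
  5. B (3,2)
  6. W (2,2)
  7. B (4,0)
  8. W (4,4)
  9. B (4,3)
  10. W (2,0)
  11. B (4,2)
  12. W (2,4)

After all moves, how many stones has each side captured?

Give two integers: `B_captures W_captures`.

Move 1: B@(0,2) -> caps B=0 W=0
Move 2: W@(3,0) -> caps B=0 W=0
Move 3: B@(3,4) -> caps B=0 W=0
Move 4: W@(1,3) -> caps B=0 W=0
Move 5: B@(3,2) -> caps B=0 W=0
Move 6: W@(2,2) -> caps B=0 W=0
Move 7: B@(4,0) -> caps B=0 W=0
Move 8: W@(4,4) -> caps B=0 W=0
Move 9: B@(4,3) -> caps B=1 W=0
Move 10: W@(2,0) -> caps B=1 W=0
Move 11: B@(4,2) -> caps B=1 W=0
Move 12: W@(2,4) -> caps B=1 W=0

Answer: 1 0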